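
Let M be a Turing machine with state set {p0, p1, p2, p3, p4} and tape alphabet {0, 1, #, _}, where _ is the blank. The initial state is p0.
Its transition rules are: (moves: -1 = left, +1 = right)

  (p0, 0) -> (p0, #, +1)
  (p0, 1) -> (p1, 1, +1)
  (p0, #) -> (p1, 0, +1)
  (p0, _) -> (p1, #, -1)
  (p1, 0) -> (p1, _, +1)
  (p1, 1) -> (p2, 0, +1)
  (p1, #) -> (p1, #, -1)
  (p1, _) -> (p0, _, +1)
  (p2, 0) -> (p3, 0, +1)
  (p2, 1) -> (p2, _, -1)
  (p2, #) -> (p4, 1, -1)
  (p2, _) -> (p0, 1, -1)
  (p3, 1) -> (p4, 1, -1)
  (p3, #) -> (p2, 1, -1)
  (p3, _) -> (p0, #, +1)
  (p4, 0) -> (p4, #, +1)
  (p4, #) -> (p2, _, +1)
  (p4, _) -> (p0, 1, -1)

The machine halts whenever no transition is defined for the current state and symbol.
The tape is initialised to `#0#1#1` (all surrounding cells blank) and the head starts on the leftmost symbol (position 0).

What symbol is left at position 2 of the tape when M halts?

p0 | [#]0#1#1   read # → write 0, move +1, go to p1
p1 | 0[0]#1#1   read 0 → write _, move +1, go to p1
p1 | 0_[#]1#1   read # → write #, move -1, go to p1
p1 | 0[_]#1#1   read _ → write _, move +1, go to p0
p0 | 0_[#]1#1   read # → write 0, move +1, go to p1
p1 | 0_0[1]#1   read 1 → write 0, move +1, go to p2
p2 | 0_00[#]1   read # → write 1, move -1, go to p4
p4 | 0_0[0]11   read 0 → write #, move +1, go to p4
p4 | 0_0#[1]1
Cell 2 holds 0 when M halts.

0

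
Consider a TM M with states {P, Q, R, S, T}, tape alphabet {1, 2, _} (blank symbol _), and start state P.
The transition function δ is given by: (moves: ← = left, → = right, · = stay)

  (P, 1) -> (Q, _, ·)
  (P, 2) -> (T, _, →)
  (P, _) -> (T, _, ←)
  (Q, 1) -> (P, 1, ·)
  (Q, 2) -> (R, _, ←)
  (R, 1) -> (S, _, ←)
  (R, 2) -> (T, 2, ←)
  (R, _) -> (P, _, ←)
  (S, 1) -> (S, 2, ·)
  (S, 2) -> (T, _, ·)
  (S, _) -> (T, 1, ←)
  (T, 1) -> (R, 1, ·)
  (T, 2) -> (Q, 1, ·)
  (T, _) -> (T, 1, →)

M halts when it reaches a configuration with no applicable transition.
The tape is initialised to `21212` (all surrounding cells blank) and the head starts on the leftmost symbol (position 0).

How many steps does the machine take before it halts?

15

state=P head=0 tape=_[2]1212   (P,2)→(T,_,→)
state=T head=1 tape=__[1]212   (T,1)→(R,1,·)
state=R head=1 tape=__[1]212   (R,1)→(S,_,←)
state=S head=0 tape=_[_]_212   (S,_)→(T,1,←)
state=T head=-1 tape=[_]1_212   (T,_)→(T,1,→)
state=T head=0 tape=1[1]_212   (T,1)→(R,1,·)
state=R head=0 tape=1[1]_212   (R,1)→(S,_,←)
state=S head=-1 tape=[1]__212   (S,1)→(S,2,·)
state=S head=-1 tape=[2]__212   (S,2)→(T,_,·)
state=T head=-1 tape=[_]__212   (T,_)→(T,1,→)
state=T head=0 tape=1[_]_212   (T,_)→(T,1,→)
state=T head=1 tape=11[_]212   (T,_)→(T,1,→)
state=T head=2 tape=111[2]12   (T,2)→(Q,1,·)
state=Q head=2 tape=111[1]12   (Q,1)→(P,1,·)
state=P head=2 tape=111[1]12   (P,1)→(Q,_,·)
state=Q head=2 tape=111[_]12
M halts after 15 transitions.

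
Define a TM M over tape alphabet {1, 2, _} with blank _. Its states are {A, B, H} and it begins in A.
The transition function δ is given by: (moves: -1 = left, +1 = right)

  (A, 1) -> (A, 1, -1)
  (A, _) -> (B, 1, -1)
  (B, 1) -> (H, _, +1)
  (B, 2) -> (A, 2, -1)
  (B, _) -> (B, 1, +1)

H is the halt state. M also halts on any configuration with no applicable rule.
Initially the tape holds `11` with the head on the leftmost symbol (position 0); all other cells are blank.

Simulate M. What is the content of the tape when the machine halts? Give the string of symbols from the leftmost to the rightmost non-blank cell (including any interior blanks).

A | __[1]1   read 1 → write 1, move -1, go to A
A | _[_]11   read _ → write 1, move -1, go to B
B | [_]111   read _ → write 1, move +1, go to B
B | 1[1]11   read 1 → write _, move +1, go to H
H | 1_[1]1
The non-blank tape span at halt is 1_11.

1_11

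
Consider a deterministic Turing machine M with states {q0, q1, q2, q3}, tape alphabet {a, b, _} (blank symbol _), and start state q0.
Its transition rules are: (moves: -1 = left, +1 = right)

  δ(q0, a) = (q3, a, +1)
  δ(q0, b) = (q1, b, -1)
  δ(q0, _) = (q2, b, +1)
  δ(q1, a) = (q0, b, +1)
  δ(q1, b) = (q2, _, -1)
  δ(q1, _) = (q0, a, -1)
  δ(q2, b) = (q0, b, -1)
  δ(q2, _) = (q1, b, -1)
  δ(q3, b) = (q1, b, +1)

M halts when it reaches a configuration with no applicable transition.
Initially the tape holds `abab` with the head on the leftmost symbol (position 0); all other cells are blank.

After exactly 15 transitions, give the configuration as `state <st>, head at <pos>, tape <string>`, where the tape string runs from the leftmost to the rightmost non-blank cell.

state q0, head at -3, tape ab_bab

q0 | ___[a]bab   read a → write a, move +1, go to q3
q3 | ___a[b]ab   read b → write b, move +1, go to q1
q1 | ___ab[a]b   read a → write b, move +1, go to q0
q0 | ___abb[b]   read b → write b, move -1, go to q1
q1 | ___ab[b]b   read b → write _, move -1, go to q2
q2 | ___a[b]_b   read b → write b, move -1, go to q0
q0 | ___[a]b_b   read a → write a, move +1, go to q3
q3 | ___a[b]_b   read b → write b, move +1, go to q1
q1 | ___ab[_]b   read _ → write a, move -1, go to q0
q0 | ___a[b]ab   read b → write b, move -1, go to q1
q1 | ___[a]bab   read a → write b, move +1, go to q0
q0 | ___b[b]ab   read b → write b, move -1, go to q1
q1 | ___[b]bab   read b → write _, move -1, go to q2
q2 | __[_]_bab   read _ → write b, move -1, go to q1
q1 | _[_]b_bab   read _ → write a, move -1, go to q0
q0 | [_]ab_bab
After 15 steps: state q0, head at -3, tape ab_bab.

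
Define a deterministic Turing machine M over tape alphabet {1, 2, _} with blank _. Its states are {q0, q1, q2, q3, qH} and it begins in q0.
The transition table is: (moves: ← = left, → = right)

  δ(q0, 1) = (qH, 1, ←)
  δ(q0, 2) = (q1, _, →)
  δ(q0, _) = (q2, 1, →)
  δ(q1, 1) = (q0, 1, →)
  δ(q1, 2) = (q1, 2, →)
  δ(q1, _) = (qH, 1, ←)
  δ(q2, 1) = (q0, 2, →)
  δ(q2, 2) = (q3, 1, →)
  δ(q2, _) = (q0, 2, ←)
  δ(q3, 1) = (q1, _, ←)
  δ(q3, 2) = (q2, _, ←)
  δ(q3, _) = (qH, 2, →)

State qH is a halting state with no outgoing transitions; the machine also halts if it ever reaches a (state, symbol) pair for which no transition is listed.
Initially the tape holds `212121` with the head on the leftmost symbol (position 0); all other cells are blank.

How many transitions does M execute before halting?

9

state=q0 head=0 tape=[2]12121__   (q0,2)→(q1,_,→)
state=q1 head=1 tape=_[1]2121__   (q1,1)→(q0,1,→)
state=q0 head=2 tape=_1[2]121__   (q0,2)→(q1,_,→)
state=q1 head=3 tape=_1_[1]21__   (q1,1)→(q0,1,→)
state=q0 head=4 tape=_1_1[2]1__   (q0,2)→(q1,_,→)
state=q1 head=5 tape=_1_1_[1]__   (q1,1)→(q0,1,→)
state=q0 head=6 tape=_1_1_1[_]_   (q0,_)→(q2,1,→)
state=q2 head=7 tape=_1_1_11[_]   (q2,_)→(q0,2,←)
state=q0 head=6 tape=_1_1_1[1]2   (q0,1)→(qH,1,←)
state=qH head=5 tape=_1_1_[1]12
M halts after 9 transitions.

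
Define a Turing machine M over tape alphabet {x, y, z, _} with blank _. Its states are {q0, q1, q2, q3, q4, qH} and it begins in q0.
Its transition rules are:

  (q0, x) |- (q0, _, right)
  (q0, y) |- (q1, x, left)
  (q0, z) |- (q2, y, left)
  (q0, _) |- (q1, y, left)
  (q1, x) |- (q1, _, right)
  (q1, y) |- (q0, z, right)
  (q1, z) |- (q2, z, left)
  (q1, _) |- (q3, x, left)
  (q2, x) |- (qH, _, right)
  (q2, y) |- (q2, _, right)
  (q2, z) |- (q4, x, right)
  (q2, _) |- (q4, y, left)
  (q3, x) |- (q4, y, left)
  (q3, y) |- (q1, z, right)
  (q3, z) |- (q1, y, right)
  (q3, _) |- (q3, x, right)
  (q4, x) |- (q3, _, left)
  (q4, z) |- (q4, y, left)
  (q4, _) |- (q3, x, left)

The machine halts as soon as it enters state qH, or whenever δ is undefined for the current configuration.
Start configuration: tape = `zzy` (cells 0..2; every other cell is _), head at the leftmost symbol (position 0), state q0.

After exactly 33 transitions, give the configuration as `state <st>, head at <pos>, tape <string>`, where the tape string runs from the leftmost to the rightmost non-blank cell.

state q1, head at -1, tape xxz_zxyy

q0 | _____[z]zy   read z → write y, move left, go to q2
q2 | ____[_]yzy   read _ → write y, move left, go to q4
q4 | ___[_]yyzy   read _ → write x, move left, go to q3
q3 | __[_]xyyzy   read _ → write x, move right, go to q3
q3 | __x[x]yyzy   read x → write y, move left, go to q4
q4 | __[x]yyyzy   read x → write _, move left, go to q3
q3 | _[_]_yyyzy   read _ → write x, move right, go to q3
q3 | _x[_]yyyzy   read _ → write x, move right, go to q3
q3 | _xx[y]yyzy   read y → write z, move right, go to q1
q1 | _xxz[y]yzy   read y → write z, move right, go to q0
q0 | _xxzz[y]zy   read y → write x, move left, go to q1
q1 | _xxz[z]xzy   read z → write z, move left, go to q2
q2 | _xx[z]zxzy   read z → write x, move right, go to q4
q4 | _xxx[z]xzy   read z → write y, move left, go to q4
q4 | _xx[x]yxzy   read x → write _, move left, go to q3
q3 | _x[x]_yxzy   read x → write y, move left, go to q4
q4 | _[x]y_yxzy   read x → write _, move left, go to q3
q3 | [_]_y_yxzy   read _ → write x, move right, go to q3
q3 | x[_]y_yxzy   read _ → write x, move right, go to q3
q3 | xx[y]_yxzy   read y → write z, move right, go to q1
q1 | xxz[_]yxzy   read _ → write x, move left, go to q3
q3 | xx[z]xyxzy   read z → write y, move right, go to q1
q1 | xxy[x]yxzy   read x → write _, move right, go to q1
q1 | xxy_[y]xzy   read y → write z, move right, go to q0
q0 | xxy_z[x]zy   read x → write _, move right, go to q0
q0 | xxy_z_[z]y   read z → write y, move left, go to q2
q2 | xxy_z[_]yy   read _ → write y, move left, go to q4
q4 | xxy_[z]yyy   read z → write y, move left, go to q4
q4 | xxy[_]yyyy   read _ → write x, move left, go to q3
q3 | xx[y]xyyyy   read y → write z, move right, go to q1
q1 | xxz[x]yyyy   read x → write _, move right, go to q1
q1 | xxz_[y]yyy   read y → write z, move right, go to q0
q0 | xxz_z[y]yy   read y → write x, move left, go to q1
q1 | xxz_[z]xyy
After 33 steps: state q1, head at -1, tape xxz_zxyy.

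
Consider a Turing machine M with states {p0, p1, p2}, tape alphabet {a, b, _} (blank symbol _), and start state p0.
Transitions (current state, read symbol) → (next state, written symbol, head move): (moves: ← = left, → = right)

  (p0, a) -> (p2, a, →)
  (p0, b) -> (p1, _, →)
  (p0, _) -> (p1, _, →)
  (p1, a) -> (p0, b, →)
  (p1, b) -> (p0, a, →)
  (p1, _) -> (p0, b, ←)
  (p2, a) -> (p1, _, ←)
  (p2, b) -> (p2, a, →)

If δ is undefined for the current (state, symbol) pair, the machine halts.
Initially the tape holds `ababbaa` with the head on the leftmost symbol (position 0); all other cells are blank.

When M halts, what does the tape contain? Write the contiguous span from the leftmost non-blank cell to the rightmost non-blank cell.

ab_a_ba

p0 | [a]babbaa_   read a → write a, move →, go to p2
p2 | a[b]abbaa_   read b → write a, move →, go to p2
p2 | aa[a]bbaa_   read a → write _, move ←, go to p1
p1 | a[a]_bbaa_   read a → write b, move →, go to p0
p0 | ab[_]bbaa_   read _ → write _, move →, go to p1
p1 | ab_[b]baa_   read b → write a, move →, go to p0
p0 | ab_a[b]aa_   read b → write _, move →, go to p1
p1 | ab_a_[a]a_   read a → write b, move →, go to p0
p0 | ab_a_b[a]_   read a → write a, move →, go to p2
p2 | ab_a_ba[_]
The non-blank tape span at halt is ab_a_ba.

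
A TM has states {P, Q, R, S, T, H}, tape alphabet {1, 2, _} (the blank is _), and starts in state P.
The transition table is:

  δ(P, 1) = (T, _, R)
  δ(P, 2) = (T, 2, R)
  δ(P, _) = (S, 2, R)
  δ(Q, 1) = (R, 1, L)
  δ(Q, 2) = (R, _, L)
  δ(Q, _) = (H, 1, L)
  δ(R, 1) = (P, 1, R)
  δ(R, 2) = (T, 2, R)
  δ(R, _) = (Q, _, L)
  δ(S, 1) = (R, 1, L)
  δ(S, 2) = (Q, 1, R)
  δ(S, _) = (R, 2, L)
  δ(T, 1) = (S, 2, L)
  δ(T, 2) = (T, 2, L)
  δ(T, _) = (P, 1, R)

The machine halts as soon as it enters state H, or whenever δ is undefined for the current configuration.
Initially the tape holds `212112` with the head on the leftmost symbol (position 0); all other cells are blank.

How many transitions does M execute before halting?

27

P | [2]12112_   read 2 → write 2, move R, go to T
T | 2[1]2112_   read 1 → write 2, move L, go to S
S | [2]22112_   read 2 → write 1, move R, go to Q
Q | 1[2]2112_   read 2 → write _, move L, go to R
R | [1]_2112_   read 1 → write 1, move R, go to P
P | 1[_]2112_   read _ → write 2, move R, go to S
S | 12[2]112_   read 2 → write 1, move R, go to Q
Q | 121[1]12_   read 1 → write 1, move L, go to R
R | 12[1]112_   read 1 → write 1, move R, go to P
P | 121[1]12_   read 1 → write _, move R, go to T
T | 121_[1]2_   read 1 → write 2, move L, go to S
S | 121[_]22_   read _ → write 2, move L, go to R
R | 12[1]222_   read 1 → write 1, move R, go to P
P | 121[2]22_   read 2 → write 2, move R, go to T
T | 1212[2]2_   read 2 → write 2, move L, go to T
T | 121[2]22_   read 2 → write 2, move L, go to T
T | 12[1]222_   read 1 → write 2, move L, go to S
S | 1[2]2222_   read 2 → write 1, move R, go to Q
Q | 11[2]222_   read 2 → write _, move L, go to R
R | 1[1]_222_   read 1 → write 1, move R, go to P
P | 11[_]222_   read _ → write 2, move R, go to S
S | 112[2]22_   read 2 → write 1, move R, go to Q
Q | 1121[2]2_   read 2 → write _, move L, go to R
R | 112[1]_2_   read 1 → write 1, move R, go to P
P | 1121[_]2_   read _ → write 2, move R, go to S
S | 11212[2]_   read 2 → write 1, move R, go to Q
Q | 112121[_]   read _ → write 1, move L, go to H
H | 11212[1]1
M halts after 27 transitions.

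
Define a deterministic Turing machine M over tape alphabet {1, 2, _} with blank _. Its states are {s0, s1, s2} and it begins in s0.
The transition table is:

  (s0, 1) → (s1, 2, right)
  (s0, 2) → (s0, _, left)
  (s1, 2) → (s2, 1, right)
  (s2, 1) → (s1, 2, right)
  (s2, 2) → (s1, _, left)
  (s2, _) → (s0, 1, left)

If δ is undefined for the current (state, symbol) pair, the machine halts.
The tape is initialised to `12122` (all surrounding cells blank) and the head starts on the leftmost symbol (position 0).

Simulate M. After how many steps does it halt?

s0 | [1]2122   read 1 → write 2, move right, go to s1
s1 | 2[2]122   read 2 → write 1, move right, go to s2
s2 | 21[1]22   read 1 → write 2, move right, go to s1
s1 | 212[2]2   read 2 → write 1, move right, go to s2
s2 | 2121[2]   read 2 → write _, move left, go to s1
s1 | 212[1]_
M halts after 5 transitions.

5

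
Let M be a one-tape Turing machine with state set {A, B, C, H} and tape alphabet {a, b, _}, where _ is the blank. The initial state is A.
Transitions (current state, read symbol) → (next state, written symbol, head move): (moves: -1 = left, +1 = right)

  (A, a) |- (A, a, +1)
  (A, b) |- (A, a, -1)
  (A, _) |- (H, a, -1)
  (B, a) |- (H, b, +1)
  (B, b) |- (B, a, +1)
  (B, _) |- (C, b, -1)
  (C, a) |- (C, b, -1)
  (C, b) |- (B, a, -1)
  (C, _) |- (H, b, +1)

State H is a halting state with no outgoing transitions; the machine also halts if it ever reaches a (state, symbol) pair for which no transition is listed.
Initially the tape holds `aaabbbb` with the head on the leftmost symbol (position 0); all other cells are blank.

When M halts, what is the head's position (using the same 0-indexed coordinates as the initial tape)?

6

state=A head=0 tape=[a]aabbbb_   (A,a)→(A,a,+1)
state=A head=1 tape=a[a]abbbb_   (A,a)→(A,a,+1)
state=A head=2 tape=aa[a]bbbb_   (A,a)→(A,a,+1)
state=A head=3 tape=aaa[b]bbb_   (A,b)→(A,a,-1)
state=A head=2 tape=aa[a]abbb_   (A,a)→(A,a,+1)
state=A head=3 tape=aaa[a]bbb_   (A,a)→(A,a,+1)
state=A head=4 tape=aaaa[b]bb_   (A,b)→(A,a,-1)
state=A head=3 tape=aaa[a]abb_   (A,a)→(A,a,+1)
state=A head=4 tape=aaaa[a]bb_   (A,a)→(A,a,+1)
state=A head=5 tape=aaaaa[b]b_   (A,b)→(A,a,-1)
state=A head=4 tape=aaaa[a]ab_   (A,a)→(A,a,+1)
state=A head=5 tape=aaaaa[a]b_   (A,a)→(A,a,+1)
state=A head=6 tape=aaaaaa[b]_   (A,b)→(A,a,-1)
state=A head=5 tape=aaaaa[a]a_   (A,a)→(A,a,+1)
state=A head=6 tape=aaaaaa[a]_   (A,a)→(A,a,+1)
state=A head=7 tape=aaaaaaa[_]   (A,_)→(H,a,-1)
state=H head=6 tape=aaaaaa[a]a
At halt the head is at cell 6.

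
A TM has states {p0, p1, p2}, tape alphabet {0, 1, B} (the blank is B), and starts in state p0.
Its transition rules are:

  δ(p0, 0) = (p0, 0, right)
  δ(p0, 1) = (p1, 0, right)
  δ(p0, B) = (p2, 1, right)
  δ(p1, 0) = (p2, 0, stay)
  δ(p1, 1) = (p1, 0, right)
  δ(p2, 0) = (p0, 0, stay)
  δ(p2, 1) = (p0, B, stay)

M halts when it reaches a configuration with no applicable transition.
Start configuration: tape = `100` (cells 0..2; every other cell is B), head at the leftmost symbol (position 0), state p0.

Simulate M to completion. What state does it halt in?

p2

state=p0 head=0 tape=[1]00BB   (p0,1)→(p1,0,right)
state=p1 head=1 tape=0[0]0BB   (p1,0)→(p2,0,stay)
state=p2 head=1 tape=0[0]0BB   (p2,0)→(p0,0,stay)
state=p0 head=1 tape=0[0]0BB   (p0,0)→(p0,0,right)
state=p0 head=2 tape=00[0]BB   (p0,0)→(p0,0,right)
state=p0 head=3 tape=000[B]B   (p0,B)→(p2,1,right)
state=p2 head=4 tape=0001[B]
No transition is defined for (p2, B); M halts in state p2.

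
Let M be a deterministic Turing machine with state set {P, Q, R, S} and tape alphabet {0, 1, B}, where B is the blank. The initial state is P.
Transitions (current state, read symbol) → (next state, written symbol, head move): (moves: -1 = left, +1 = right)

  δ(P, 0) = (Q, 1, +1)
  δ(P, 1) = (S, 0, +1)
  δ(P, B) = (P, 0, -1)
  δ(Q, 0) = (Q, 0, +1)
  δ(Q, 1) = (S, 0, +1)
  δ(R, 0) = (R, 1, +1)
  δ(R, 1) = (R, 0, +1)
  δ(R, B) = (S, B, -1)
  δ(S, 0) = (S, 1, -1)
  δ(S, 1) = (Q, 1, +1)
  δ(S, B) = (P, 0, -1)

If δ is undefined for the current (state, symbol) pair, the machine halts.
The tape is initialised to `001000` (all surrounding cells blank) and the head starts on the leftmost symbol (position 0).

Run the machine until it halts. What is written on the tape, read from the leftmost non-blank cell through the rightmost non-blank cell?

state=P head=0 tape=[0]01000B   (P,0)→(Q,1,+1)
state=Q head=1 tape=1[0]1000B   (Q,0)→(Q,0,+1)
state=Q head=2 tape=10[1]000B   (Q,1)→(S,0,+1)
state=S head=3 tape=100[0]00B   (S,0)→(S,1,-1)
state=S head=2 tape=10[0]100B   (S,0)→(S,1,-1)
state=S head=1 tape=1[0]1100B   (S,0)→(S,1,-1)
state=S head=0 tape=[1]11100B   (S,1)→(Q,1,+1)
state=Q head=1 tape=1[1]1100B   (Q,1)→(S,0,+1)
state=S head=2 tape=10[1]100B   (S,1)→(Q,1,+1)
state=Q head=3 tape=101[1]00B   (Q,1)→(S,0,+1)
state=S head=4 tape=1010[0]0B   (S,0)→(S,1,-1)
state=S head=3 tape=101[0]10B   (S,0)→(S,1,-1)
state=S head=2 tape=10[1]110B   (S,1)→(Q,1,+1)
state=Q head=3 tape=101[1]10B   (Q,1)→(S,0,+1)
state=S head=4 tape=1010[1]0B   (S,1)→(Q,1,+1)
state=Q head=5 tape=10101[0]B   (Q,0)→(Q,0,+1)
state=Q head=6 tape=101010[B]
The non-blank tape span at halt is 101010.

101010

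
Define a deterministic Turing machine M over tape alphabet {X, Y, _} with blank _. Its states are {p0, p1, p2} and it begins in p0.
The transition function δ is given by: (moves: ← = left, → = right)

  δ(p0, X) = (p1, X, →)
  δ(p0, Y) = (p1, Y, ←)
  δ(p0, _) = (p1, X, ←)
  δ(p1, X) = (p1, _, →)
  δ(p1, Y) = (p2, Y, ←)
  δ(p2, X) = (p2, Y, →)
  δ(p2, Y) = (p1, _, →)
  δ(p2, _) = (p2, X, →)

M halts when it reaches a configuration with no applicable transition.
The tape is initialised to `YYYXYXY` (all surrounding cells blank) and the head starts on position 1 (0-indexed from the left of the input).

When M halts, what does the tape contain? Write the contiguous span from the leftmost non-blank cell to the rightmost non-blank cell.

XXX_X_X

state=p0 head=1 tape=_Y[Y]YXYXY_   (p0,Y)→(p1,Y,←)
state=p1 head=0 tape=_[Y]YYXYXY_   (p1,Y)→(p2,Y,←)
state=p2 head=-1 tape=[_]YYYXYXY_   (p2,_)→(p2,X,→)
state=p2 head=0 tape=X[Y]YYXYXY_   (p2,Y)→(p1,_,→)
state=p1 head=1 tape=X_[Y]YXYXY_   (p1,Y)→(p2,Y,←)
state=p2 head=0 tape=X[_]YYXYXY_   (p2,_)→(p2,X,→)
state=p2 head=1 tape=XX[Y]YXYXY_   (p2,Y)→(p1,_,→)
state=p1 head=2 tape=XX_[Y]XYXY_   (p1,Y)→(p2,Y,←)
state=p2 head=1 tape=XX[_]YXYXY_   (p2,_)→(p2,X,→)
state=p2 head=2 tape=XXX[Y]XYXY_   (p2,Y)→(p1,_,→)
state=p1 head=3 tape=XXX_[X]YXY_   (p1,X)→(p1,_,→)
state=p1 head=4 tape=XXX__[Y]XY_   (p1,Y)→(p2,Y,←)
state=p2 head=3 tape=XXX_[_]YXY_   (p2,_)→(p2,X,→)
state=p2 head=4 tape=XXX_X[Y]XY_   (p2,Y)→(p1,_,→)
state=p1 head=5 tape=XXX_X_[X]Y_   (p1,X)→(p1,_,→)
state=p1 head=6 tape=XXX_X__[Y]_   (p1,Y)→(p2,Y,←)
state=p2 head=5 tape=XXX_X_[_]Y_   (p2,_)→(p2,X,→)
state=p2 head=6 tape=XXX_X_X[Y]_   (p2,Y)→(p1,_,→)
state=p1 head=7 tape=XXX_X_X_[_]
The non-blank tape span at halt is XXX_X_X.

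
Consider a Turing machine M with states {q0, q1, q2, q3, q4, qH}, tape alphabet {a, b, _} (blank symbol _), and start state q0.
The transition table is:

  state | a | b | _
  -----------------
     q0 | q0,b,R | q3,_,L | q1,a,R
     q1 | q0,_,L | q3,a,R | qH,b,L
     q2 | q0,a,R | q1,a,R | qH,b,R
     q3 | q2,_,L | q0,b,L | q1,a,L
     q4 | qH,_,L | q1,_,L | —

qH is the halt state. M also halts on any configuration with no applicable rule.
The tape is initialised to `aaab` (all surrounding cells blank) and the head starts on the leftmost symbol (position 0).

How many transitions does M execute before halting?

25

q0 | _[a]aab_   read a → write b, move R, go to q0
q0 | _b[a]ab_   read a → write b, move R, go to q0
q0 | _bb[a]b_   read a → write b, move R, go to q0
q0 | _bbb[b]_   read b → write _, move L, go to q3
q3 | _bb[b]__   read b → write b, move L, go to q0
q0 | _b[b]b__   read b → write _, move L, go to q3
q3 | _[b]_b__   read b → write b, move L, go to q0
q0 | [_]b_b__   read _ → write a, move R, go to q1
q1 | a[b]_b__   read b → write a, move R, go to q3
q3 | aa[_]b__   read _ → write a, move L, go to q1
q1 | a[a]ab__   read a → write _, move L, go to q0
q0 | [a]_ab__   read a → write b, move R, go to q0
q0 | b[_]ab__   read _ → write a, move R, go to q1
q1 | ba[a]b__   read a → write _, move L, go to q0
q0 | b[a]_b__   read a → write b, move R, go to q0
q0 | bb[_]b__   read _ → write a, move R, go to q1
q1 | bba[b]__   read b → write a, move R, go to q3
q3 | bbaa[_]_   read _ → write a, move L, go to q1
q1 | bba[a]a_   read a → write _, move L, go to q0
q0 | bb[a]_a_   read a → write b, move R, go to q0
q0 | bbb[_]a_   read _ → write a, move R, go to q1
q1 | bbba[a]_   read a → write _, move L, go to q0
q0 | bbb[a]__   read a → write b, move R, go to q0
q0 | bbbb[_]_   read _ → write a, move R, go to q1
q1 | bbbba[_]   read _ → write b, move L, go to qH
qH | bbbb[a]b
M halts after 25 transitions.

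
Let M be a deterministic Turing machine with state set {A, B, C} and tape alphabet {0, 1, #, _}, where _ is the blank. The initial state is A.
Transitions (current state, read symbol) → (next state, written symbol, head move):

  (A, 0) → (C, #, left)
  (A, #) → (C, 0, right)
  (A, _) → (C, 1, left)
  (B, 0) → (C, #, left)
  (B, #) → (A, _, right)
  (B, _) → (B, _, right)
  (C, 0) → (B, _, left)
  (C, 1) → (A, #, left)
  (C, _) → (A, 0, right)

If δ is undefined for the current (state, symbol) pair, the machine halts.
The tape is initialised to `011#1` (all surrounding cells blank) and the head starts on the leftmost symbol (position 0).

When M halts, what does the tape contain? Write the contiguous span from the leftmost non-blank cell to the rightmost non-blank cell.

state=A head=0 tape=__[0]11#1   (A,0)→(C,#,left)
state=C head=-1 tape=_[_]#11#1   (C,_)→(A,0,right)
state=A head=0 tape=_0[#]11#1   (A,#)→(C,0,right)
state=C head=1 tape=_00[1]1#1   (C,1)→(A,#,left)
state=A head=0 tape=_0[0]#1#1   (A,0)→(C,#,left)
state=C head=-1 tape=_[0]##1#1   (C,0)→(B,_,left)
state=B head=-2 tape=[_]_##1#1   (B,_)→(B,_,right)
state=B head=-1 tape=_[_]##1#1   (B,_)→(B,_,right)
state=B head=0 tape=__[#]#1#1   (B,#)→(A,_,right)
state=A head=1 tape=___[#]1#1   (A,#)→(C,0,right)
state=C head=2 tape=___0[1]#1   (C,1)→(A,#,left)
state=A head=1 tape=___[0]##1   (A,0)→(C,#,left)
state=C head=0 tape=__[_]###1   (C,_)→(A,0,right)
state=A head=1 tape=__0[#]##1   (A,#)→(C,0,right)
state=C head=2 tape=__00[#]#1
The non-blank tape span at halt is 00##1.

00##1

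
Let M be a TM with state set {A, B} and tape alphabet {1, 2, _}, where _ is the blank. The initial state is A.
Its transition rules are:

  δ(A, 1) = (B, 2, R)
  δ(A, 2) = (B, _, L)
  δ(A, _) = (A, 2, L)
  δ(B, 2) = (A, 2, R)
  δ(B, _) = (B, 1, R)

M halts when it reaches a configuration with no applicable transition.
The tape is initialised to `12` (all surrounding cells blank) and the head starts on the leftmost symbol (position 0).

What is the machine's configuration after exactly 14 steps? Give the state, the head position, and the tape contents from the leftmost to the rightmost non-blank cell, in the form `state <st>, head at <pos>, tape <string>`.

state B, head at 0, tape 11_2

A | _[1]2_   read 1 → write 2, move R, go to B
B | _2[2]_   read 2 → write 2, move R, go to A
A | _22[_]   read _ → write 2, move L, go to A
A | _2[2]2   read 2 → write _, move L, go to B
B | _[2]_2   read 2 → write 2, move R, go to A
A | _2[_]2   read _ → write 2, move L, go to A
A | _[2]22   read 2 → write _, move L, go to B
B | [_]_22   read _ → write 1, move R, go to B
B | 1[_]22   read _ → write 1, move R, go to B
B | 11[2]2   read 2 → write 2, move R, go to A
A | 112[2]   read 2 → write _, move L, go to B
B | 11[2]_   read 2 → write 2, move R, go to A
A | 112[_]   read _ → write 2, move L, go to A
A | 11[2]2   read 2 → write _, move L, go to B
B | 1[1]_2
After 14 steps: state B, head at 0, tape 11_2.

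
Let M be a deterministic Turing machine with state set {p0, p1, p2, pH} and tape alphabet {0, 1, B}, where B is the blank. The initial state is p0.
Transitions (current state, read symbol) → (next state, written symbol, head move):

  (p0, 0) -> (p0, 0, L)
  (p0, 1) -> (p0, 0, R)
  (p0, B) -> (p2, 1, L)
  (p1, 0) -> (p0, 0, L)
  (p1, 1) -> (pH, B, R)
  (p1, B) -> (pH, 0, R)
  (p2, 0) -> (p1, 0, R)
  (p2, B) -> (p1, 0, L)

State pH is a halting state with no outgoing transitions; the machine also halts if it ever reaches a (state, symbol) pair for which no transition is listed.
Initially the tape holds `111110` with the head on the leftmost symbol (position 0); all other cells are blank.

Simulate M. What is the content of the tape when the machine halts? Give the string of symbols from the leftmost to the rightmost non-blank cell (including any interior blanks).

state=p0 head=0 tape=BBB[1]11110   (p0,1)→(p0,0,R)
state=p0 head=1 tape=BBB0[1]1110   (p0,1)→(p0,0,R)
state=p0 head=2 tape=BBB00[1]110   (p0,1)→(p0,0,R)
state=p0 head=3 tape=BBB000[1]10   (p0,1)→(p0,0,R)
state=p0 head=4 tape=BBB0000[1]0   (p0,1)→(p0,0,R)
state=p0 head=5 tape=BBB00000[0]   (p0,0)→(p0,0,L)
state=p0 head=4 tape=BBB0000[0]0   (p0,0)→(p0,0,L)
state=p0 head=3 tape=BBB000[0]00   (p0,0)→(p0,0,L)
state=p0 head=2 tape=BBB00[0]000   (p0,0)→(p0,0,L)
state=p0 head=1 tape=BBB0[0]0000   (p0,0)→(p0,0,L)
state=p0 head=0 tape=BBB[0]00000   (p0,0)→(p0,0,L)
state=p0 head=-1 tape=BB[B]000000   (p0,B)→(p2,1,L)
state=p2 head=-2 tape=B[B]1000000   (p2,B)→(p1,0,L)
state=p1 head=-3 tape=[B]01000000   (p1,B)→(pH,0,R)
state=pH head=-2 tape=0[0]1000000
The non-blank tape span at halt is 001000000.

001000000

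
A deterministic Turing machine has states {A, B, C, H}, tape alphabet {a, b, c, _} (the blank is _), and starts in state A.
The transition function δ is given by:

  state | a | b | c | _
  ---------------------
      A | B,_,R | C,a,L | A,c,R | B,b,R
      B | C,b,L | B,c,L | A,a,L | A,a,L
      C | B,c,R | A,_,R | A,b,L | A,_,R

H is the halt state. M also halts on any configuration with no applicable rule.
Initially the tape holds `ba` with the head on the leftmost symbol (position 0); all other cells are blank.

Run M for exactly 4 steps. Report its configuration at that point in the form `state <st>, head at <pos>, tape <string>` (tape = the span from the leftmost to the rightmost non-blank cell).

state C, head at 0, tape b

A | _[b]a   read b → write a, move L, go to C
C | [_]aa   read _ → write _, move R, go to A
A | _[a]a   read a → write _, move R, go to B
B | __[a]   read a → write b, move L, go to C
C | _[_]b
After 4 steps: state C, head at 0, tape b.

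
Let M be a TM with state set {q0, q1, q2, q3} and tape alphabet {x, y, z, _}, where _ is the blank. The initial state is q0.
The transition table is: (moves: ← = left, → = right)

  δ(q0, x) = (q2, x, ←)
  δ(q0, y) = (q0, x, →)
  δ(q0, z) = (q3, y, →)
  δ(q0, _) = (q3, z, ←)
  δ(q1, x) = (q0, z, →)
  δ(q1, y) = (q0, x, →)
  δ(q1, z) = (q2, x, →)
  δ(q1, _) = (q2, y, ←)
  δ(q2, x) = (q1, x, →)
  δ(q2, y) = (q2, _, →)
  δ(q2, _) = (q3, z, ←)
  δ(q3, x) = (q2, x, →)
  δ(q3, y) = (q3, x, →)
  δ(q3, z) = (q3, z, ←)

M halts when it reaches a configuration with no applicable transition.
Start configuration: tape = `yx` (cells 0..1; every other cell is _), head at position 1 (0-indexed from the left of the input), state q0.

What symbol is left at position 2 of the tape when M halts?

q0 | y[x]__   read x → write x, move ←, go to q2
q2 | [y]x__   read y → write _, move →, go to q2
q2 | _[x]__   read x → write x, move →, go to q1
q1 | _x[_]_   read _ → write y, move ←, go to q2
q2 | _[x]y_   read x → write x, move →, go to q1
q1 | _x[y]_   read y → write x, move →, go to q0
q0 | _xx[_]   read _ → write z, move ←, go to q3
q3 | _x[x]z   read x → write x, move →, go to q2
q2 | _xx[z]
Cell 2 holds x when M halts.

x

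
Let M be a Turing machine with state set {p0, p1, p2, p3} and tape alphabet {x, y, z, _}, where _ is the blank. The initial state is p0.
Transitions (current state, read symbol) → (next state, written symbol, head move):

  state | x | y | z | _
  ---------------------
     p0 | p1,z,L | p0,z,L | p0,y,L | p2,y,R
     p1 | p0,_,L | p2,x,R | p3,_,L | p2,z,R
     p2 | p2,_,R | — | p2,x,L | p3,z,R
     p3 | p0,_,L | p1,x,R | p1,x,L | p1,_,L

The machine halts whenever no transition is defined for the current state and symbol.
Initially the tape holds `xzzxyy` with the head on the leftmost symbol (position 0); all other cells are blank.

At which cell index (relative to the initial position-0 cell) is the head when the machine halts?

state=p0 head=0 tape=___[x]zzxyy   (p0,x)→(p1,z,L)
state=p1 head=-1 tape=__[_]zzzxyy   (p1,_)→(p2,z,R)
state=p2 head=0 tape=__z[z]zzxyy   (p2,z)→(p2,x,L)
state=p2 head=-1 tape=__[z]xzzxyy   (p2,z)→(p2,x,L)
state=p2 head=-2 tape=_[_]xxzzxyy   (p2,_)→(p3,z,R)
state=p3 head=-1 tape=_z[x]xzzxyy   (p3,x)→(p0,_,L)
state=p0 head=-2 tape=_[z]_xzzxyy   (p0,z)→(p0,y,L)
state=p0 head=-3 tape=[_]y_xzzxyy   (p0,_)→(p2,y,R)
state=p2 head=-2 tape=y[y]_xzzxyy
At halt the head is at cell -2.

-2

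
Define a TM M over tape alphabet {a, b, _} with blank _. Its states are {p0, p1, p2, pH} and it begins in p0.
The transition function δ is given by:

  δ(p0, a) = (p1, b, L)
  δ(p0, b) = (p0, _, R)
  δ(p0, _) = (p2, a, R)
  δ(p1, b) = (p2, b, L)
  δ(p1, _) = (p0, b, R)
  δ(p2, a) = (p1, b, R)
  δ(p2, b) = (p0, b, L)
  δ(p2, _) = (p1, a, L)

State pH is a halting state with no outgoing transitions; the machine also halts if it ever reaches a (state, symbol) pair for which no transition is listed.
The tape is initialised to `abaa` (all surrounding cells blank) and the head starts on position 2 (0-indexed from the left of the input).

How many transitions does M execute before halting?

state=p0 head=2 tape=__ab[a]a__   (p0,a)→(p1,b,L)
state=p1 head=1 tape=__a[b]ba__   (p1,b)→(p2,b,L)
state=p2 head=0 tape=__[a]bba__   (p2,a)→(p1,b,R)
state=p1 head=1 tape=__b[b]ba__   (p1,b)→(p2,b,L)
state=p2 head=0 tape=__[b]bba__   (p2,b)→(p0,b,L)
state=p0 head=-1 tape=_[_]bbba__   (p0,_)→(p2,a,R)
state=p2 head=0 tape=_a[b]bba__   (p2,b)→(p0,b,L)
state=p0 head=-1 tape=_[a]bbba__   (p0,a)→(p1,b,L)
state=p1 head=-2 tape=[_]bbbba__   (p1,_)→(p0,b,R)
state=p0 head=-1 tape=b[b]bbba__   (p0,b)→(p0,_,R)
state=p0 head=0 tape=b_[b]bba__   (p0,b)→(p0,_,R)
state=p0 head=1 tape=b__[b]ba__   (p0,b)→(p0,_,R)
state=p0 head=2 tape=b___[b]a__   (p0,b)→(p0,_,R)
state=p0 head=3 tape=b____[a]__   (p0,a)→(p1,b,L)
state=p1 head=2 tape=b___[_]b__   (p1,_)→(p0,b,R)
state=p0 head=3 tape=b___b[b]__   (p0,b)→(p0,_,R)
state=p0 head=4 tape=b___b_[_]_   (p0,_)→(p2,a,R)
state=p2 head=5 tape=b___b_a[_]   (p2,_)→(p1,a,L)
state=p1 head=4 tape=b___b_[a]a
M halts after 18 transitions.

18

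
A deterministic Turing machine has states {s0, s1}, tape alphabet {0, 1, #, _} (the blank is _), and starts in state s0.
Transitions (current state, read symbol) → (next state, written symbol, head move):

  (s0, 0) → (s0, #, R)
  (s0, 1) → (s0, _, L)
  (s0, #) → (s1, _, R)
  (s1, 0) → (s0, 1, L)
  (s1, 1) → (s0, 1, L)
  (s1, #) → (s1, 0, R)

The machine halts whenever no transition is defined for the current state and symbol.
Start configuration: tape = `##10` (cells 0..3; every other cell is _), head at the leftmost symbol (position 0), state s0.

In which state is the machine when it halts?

state=s0 head=0 tape=[#]#10   (s0,#)→(s1,_,R)
state=s1 head=1 tape=_[#]10   (s1,#)→(s1,0,R)
state=s1 head=2 tape=_0[1]0   (s1,1)→(s0,1,L)
state=s0 head=1 tape=_[0]10   (s0,0)→(s0,#,R)
state=s0 head=2 tape=_#[1]0   (s0,1)→(s0,_,L)
state=s0 head=1 tape=_[#]_0   (s0,#)→(s1,_,R)
state=s1 head=2 tape=__[_]0
No transition is defined for (s1, _); M halts in state s1.

s1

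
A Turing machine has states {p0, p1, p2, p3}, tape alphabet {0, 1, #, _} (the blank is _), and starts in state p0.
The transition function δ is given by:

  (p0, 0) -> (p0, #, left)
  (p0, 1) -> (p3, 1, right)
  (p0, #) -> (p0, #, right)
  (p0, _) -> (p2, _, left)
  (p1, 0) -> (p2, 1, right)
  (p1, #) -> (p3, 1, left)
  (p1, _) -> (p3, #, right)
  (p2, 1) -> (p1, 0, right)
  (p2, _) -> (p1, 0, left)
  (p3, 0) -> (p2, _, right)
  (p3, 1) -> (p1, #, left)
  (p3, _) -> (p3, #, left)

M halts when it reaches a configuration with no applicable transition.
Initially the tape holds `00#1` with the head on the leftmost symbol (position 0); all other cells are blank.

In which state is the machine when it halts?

p2

p0 | ___[0]0#1   read 0 → write #, move left, go to p0
p0 | __[_]#0#1   read _ → write _, move left, go to p2
p2 | _[_]_#0#1   read _ → write 0, move left, go to p1
p1 | [_]0_#0#1   read _ → write #, move right, go to p3
p3 | #[0]_#0#1   read 0 → write _, move right, go to p2
p2 | #_[_]#0#1   read _ → write 0, move left, go to p1
p1 | #[_]0#0#1   read _ → write #, move right, go to p3
p3 | ##[0]#0#1   read 0 → write _, move right, go to p2
p2 | ##_[#]0#1
No transition is defined for (p2, #); M halts in state p2.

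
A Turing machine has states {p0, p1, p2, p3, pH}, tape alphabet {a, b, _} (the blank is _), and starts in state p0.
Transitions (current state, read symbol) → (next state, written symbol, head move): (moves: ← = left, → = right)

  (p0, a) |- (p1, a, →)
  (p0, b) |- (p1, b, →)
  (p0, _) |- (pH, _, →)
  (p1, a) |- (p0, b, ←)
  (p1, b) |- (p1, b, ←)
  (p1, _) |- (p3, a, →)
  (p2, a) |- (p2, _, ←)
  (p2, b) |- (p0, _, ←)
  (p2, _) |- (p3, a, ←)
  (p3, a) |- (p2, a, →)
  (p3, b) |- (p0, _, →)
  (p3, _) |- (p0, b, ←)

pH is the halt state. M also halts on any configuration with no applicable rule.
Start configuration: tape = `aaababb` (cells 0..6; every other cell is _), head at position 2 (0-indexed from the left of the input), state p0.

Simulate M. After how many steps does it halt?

10

p0 | _aa[a]babb   read a → write a, move →, go to p1
p1 | _aaa[b]abb   read b → write b, move ←, go to p1
p1 | _aa[a]babb   read a → write b, move ←, go to p0
p0 | _a[a]bbabb   read a → write a, move →, go to p1
p1 | _aa[b]babb   read b → write b, move ←, go to p1
p1 | _a[a]bbabb   read a → write b, move ←, go to p0
p0 | _[a]bbbabb   read a → write a, move →, go to p1
p1 | _a[b]bbabb   read b → write b, move ←, go to p1
p1 | _[a]bbbabb   read a → write b, move ←, go to p0
p0 | [_]bbbbabb   read _ → write _, move →, go to pH
pH | _[b]bbbabb
M halts after 10 transitions.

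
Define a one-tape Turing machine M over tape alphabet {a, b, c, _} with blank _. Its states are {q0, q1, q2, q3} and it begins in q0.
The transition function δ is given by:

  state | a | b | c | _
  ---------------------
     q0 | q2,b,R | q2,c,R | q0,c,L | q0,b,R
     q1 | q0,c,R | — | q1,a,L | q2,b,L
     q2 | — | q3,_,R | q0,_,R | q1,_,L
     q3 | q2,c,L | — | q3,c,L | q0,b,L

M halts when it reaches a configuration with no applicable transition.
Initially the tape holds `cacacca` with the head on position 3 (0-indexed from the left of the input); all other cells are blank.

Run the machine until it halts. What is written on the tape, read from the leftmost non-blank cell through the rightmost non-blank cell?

q0 | cac[a]cca_   read a → write b, move R, go to q2
q2 | cacb[c]ca_   read c → write _, move R, go to q0
q0 | cacb_[c]a_   read c → write c, move L, go to q0
q0 | cacb[_]ca_   read _ → write b, move R, go to q0
q0 | cacbb[c]a_   read c → write c, move L, go to q0
q0 | cacb[b]ca_   read b → write c, move R, go to q2
q2 | cacbc[c]a_   read c → write _, move R, go to q0
q0 | cacbc_[a]_   read a → write b, move R, go to q2
q2 | cacbc_b[_]   read _ → write _, move L, go to q1
q1 | cacbc_[b]_
The non-blank tape span at halt is cacbc_b.

cacbc_b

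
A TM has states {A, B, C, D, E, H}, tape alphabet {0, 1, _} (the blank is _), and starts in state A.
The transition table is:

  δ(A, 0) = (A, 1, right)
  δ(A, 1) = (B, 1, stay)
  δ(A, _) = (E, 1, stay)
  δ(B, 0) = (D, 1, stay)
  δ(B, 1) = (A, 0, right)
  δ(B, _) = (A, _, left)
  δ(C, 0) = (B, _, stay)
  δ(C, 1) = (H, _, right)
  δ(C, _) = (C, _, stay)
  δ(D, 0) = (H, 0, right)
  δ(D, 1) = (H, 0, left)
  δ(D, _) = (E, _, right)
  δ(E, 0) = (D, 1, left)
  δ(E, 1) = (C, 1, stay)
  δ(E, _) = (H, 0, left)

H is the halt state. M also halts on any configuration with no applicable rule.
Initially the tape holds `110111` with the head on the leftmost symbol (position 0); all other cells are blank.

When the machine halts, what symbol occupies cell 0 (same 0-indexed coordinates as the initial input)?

0

A | [1]10111__   read 1 → write 1, move stay, go to B
B | [1]10111__   read 1 → write 0, move right, go to A
A | 0[1]0111__   read 1 → write 1, move stay, go to B
B | 0[1]0111__   read 1 → write 0, move right, go to A
A | 00[0]111__   read 0 → write 1, move right, go to A
A | 001[1]11__   read 1 → write 1, move stay, go to B
B | 001[1]11__   read 1 → write 0, move right, go to A
A | 0010[1]1__   read 1 → write 1, move stay, go to B
B | 0010[1]1__   read 1 → write 0, move right, go to A
A | 00100[1]__   read 1 → write 1, move stay, go to B
B | 00100[1]__   read 1 → write 0, move right, go to A
A | 001000[_]_   read _ → write 1, move stay, go to E
E | 001000[1]_   read 1 → write 1, move stay, go to C
C | 001000[1]_   read 1 → write _, move right, go to H
H | 001000_[_]
Cell 0 holds 0 when M halts.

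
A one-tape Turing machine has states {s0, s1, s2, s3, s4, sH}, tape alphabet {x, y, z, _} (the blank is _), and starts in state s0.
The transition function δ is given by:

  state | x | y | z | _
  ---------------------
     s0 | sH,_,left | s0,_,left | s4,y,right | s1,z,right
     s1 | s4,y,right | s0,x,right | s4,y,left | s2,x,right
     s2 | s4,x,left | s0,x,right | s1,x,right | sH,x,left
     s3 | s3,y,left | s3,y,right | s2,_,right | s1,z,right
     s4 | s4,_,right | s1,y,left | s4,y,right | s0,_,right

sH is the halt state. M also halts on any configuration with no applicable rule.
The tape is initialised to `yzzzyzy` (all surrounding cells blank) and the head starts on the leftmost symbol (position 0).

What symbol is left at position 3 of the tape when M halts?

state=s0 head=0 tape=_[y]zzzyzy   (s0,y)→(s0,_,left)
state=s0 head=-1 tape=[_]_zzzyzy   (s0,_)→(s1,z,right)
state=s1 head=0 tape=z[_]zzzyzy   (s1,_)→(s2,x,right)
state=s2 head=1 tape=zx[z]zzyzy   (s2,z)→(s1,x,right)
state=s1 head=2 tape=zxx[z]zyzy   (s1,z)→(s4,y,left)
state=s4 head=1 tape=zx[x]yzyzy   (s4,x)→(s4,_,right)
state=s4 head=2 tape=zx_[y]zyzy   (s4,y)→(s1,y,left)
state=s1 head=1 tape=zx[_]yzyzy   (s1,_)→(s2,x,right)
state=s2 head=2 tape=zxx[y]zyzy   (s2,y)→(s0,x,right)
state=s0 head=3 tape=zxxx[z]yzy   (s0,z)→(s4,y,right)
state=s4 head=4 tape=zxxxy[y]zy   (s4,y)→(s1,y,left)
state=s1 head=3 tape=zxxx[y]yzy   (s1,y)→(s0,x,right)
state=s0 head=4 tape=zxxxx[y]zy   (s0,y)→(s0,_,left)
state=s0 head=3 tape=zxxx[x]_zy   (s0,x)→(sH,_,left)
state=sH head=2 tape=zxx[x]__zy
Cell 3 holds _ when M halts.

_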